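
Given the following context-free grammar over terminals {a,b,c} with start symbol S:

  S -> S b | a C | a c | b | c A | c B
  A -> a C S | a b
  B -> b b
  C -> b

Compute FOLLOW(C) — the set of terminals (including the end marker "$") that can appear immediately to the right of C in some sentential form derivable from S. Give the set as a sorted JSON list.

FIRST iteration:
round 1:
  A via A→a C S: +{a}
  B via B→b b: +{b}
  C via C→b: +{b}
  S via S→a C: +{a}
  S via S→b: +{b}
  S via S→c A: +{c}
  S: {a,b,c}  A: {a}  B: {b}  C: {b}
round 2: (no change)
  S: {a,b,c}  A: {a}  B: {b}  C: {b}

FOLLOW sets:
initialize: $ ∈ FOLLOW(S)
pass 1:
  A→a C S: FOLLOW(C) ⊇ FIRST(S) = {a,b,c}; new: +{a,b,c}
  S→S b: FOLLOW(S) ⊇ FIRST(b) = {b}; new: +{b}
  S→a C: FOLLOW(C) ⊇ FOLLOW(S) ⊇ {$,b}; new: +{$}
  S→c A: FOLLOW(A) ⊇ FOLLOW(S) ⊇ {$,b}; new: +{$,b}
  S→c B: FOLLOW(B) ⊇ FOLLOW(S) ⊇ {$,b}; new: +{$,b}
  FOLLOW(S)={$,b}  FOLLOW(A)={$,b}  FOLLOW(B)={$,b}  FOLLOW(C)={$,a,b,c}
pass 2: (stable)
  FOLLOW(S)={$,b}  FOLLOW(A)={$,b}  FOLLOW(B)={$,b}  FOLLOW(C)={$,a,b,c}

FOLLOW(C) = ["$", "a", "b", "c"]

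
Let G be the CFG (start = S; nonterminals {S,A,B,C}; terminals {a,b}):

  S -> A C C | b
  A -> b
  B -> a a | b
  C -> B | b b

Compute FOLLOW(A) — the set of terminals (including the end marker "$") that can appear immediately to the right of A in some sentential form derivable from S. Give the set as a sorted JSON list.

FIRST sets, iterate to fixpoint:
round 1:
  A via A→b: +{b}
  B via B→a a: +{a}
  B via B→b: +{b}
  C via C→B: +{a,b}
  S via S→A C C: +{b}
  S: {b}  A: {b}  B: {a,b}  C: {a,b}
round 2: (no change)
  S: {b}  A: {b}  B: {a,b}  C: {a,b}

FOLLOW sets:
seed FOLLOW(S) with $
iter 1:
  S→A C C: FOLLOW(A) ⊇ FIRST(C) = {a,b}; new: +{a,b}
  S→A C C: FOLLOW(C) ⊇ FIRST(C) = {a,b}; new: +{a,b}
  S→A C C: FOLLOW(C) ⊇ FOLLOW(S) ⊇ {$}; new: +{$}
  S: {$}  A: {a,b}  B: {}  C: {$,a,b}
iter 2:
  C→B: FOLLOW(B) ⊇ FOLLOW(C) ⊇ {$,a,b}; new: +{$,a,b}
  S: {$}  A: {a,b}  B: {$,a,b}  C: {$,a,b}
iter 3: (no change)
  S: {$}  A: {a,b}  B: {$,a,b}  C: {$,a,b}

FOLLOW(A) = ["a", "b"]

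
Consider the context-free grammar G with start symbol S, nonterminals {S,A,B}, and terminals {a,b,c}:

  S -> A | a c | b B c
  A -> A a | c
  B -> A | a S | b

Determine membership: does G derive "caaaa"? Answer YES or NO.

Convert to CNF:
  S -> A T0 | T0 T1 | T2 X3 | c
  A -> A T0 | c
  B -> A T0 | T0 S | b | c
  T0 -> a
  T1 -> c
  T2 -> b
  X3 -> B T1

Fill CYK table bottom-up:
  cell(0,0) c: {A,B,S,T1}  orig:{A,B,S}
  cell(1,1) a: {T0}  orig:{}
  cell(2,2) a: {T0}  orig:{}
  cell(3,3) a: {T0}  orig:{}
  cell(4,4) a: {T0}  orig:{}
  cell(0,1) ca: {A,B,S}
  cell(1,2) aa: ∅
  cell(2,3) aa: ∅
  cell(3,4) aa: ∅
  cell(0,2) caa: {A,B,S}
  cell(1,3) aaa: ∅
  cell(2,4) aaa: ∅
  cell(0,3) caaa: {A,B,S}
  cell(1,4) aaaa: ∅
  cell(0,4) caaaa: {A,B,S}

S ∈ T[0,4] ⇒ YES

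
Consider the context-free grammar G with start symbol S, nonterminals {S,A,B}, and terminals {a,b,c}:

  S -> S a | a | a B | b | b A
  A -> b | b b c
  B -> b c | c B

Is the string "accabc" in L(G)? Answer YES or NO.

CNF form of G:
  S -> S T2 | T0 A | T2 B | a | b
  A -> T0 X3 | b
  B -> T0 T1 | T1 B
  T0 -> b
  T1 -> c
  T2 -> a
  X3 -> T0 T1

CYK fill:
  cell(0,0) a: {S,T2}  orig:{S}
  cell(1,1) c: {T1}  orig:{}
  cell(2,2) c: {T1}  orig:{}
  cell(3,3) a: {S,T2}  orig:{S}
  cell(4,4) b: {A,S,T0}  orig:{A,S}
  cell(5,5) c: {T1}  orig:{}
  cell(0,1) ac: ∅
  cell(1,2) cc: ∅
  cell(2,3) ca: ∅
  cell(3,4) ab: ∅
  cell(4,5) bc: {B,X3}  orig:{B}
  cell(0,2) acc: ∅
  cell(1,3) cca: ∅
  cell(2,4) cab: ∅
  cell(3,5) abc: {S}
  cell(0,3) acca: ∅
  cell(1,4) ccab: ∅
  cell(2,5) cabc: ∅
  cell(0,4) accab: ∅
  cell(1,5) ccabc: ∅
  cell(0,5) accabc: ∅

S ∉ T[0,5] ⇒ NO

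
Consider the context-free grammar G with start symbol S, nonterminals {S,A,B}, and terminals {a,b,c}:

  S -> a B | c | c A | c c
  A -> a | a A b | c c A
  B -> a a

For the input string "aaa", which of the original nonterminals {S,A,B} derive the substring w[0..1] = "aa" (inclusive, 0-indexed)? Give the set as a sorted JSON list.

Convert to CNF:
  S -> T0 B | T2 A | T2 T2 | c
  A -> T0 X3 | T2 X4 | a
  B -> T0 T0
  T0 -> a
  T1 -> b
  T2 -> c
  X3 -> A T1
  X4 -> T2 A

CYK fill, restricted to cells inside w[0..1]:
  T[0,0] 'a' = {A,T0}  orig:{A}
  T[1,1] 'a' = {A,T0}  orig:{A}
  T[0,1] 'aa' = {B}

Original NTs in T[0,1] deriving "aa": ["B"]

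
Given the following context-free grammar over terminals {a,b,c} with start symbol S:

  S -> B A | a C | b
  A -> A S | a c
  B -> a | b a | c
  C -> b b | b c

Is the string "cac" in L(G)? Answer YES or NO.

Convert to CNF:
  S -> B A | T0 C | b
  A -> A S | T0 T1
  B -> T2 T0 | a | c
  C -> T2 T1 | T2 T2
  T0 -> a
  T1 -> c
  T2 -> b

CYK fill:
  cell(0,0) c: {B,T1}  orig:{B}
  cell(1,1) a: {B,T0}  orig:{B}
  cell(2,2) c: {B,T1}  orig:{B}
  cell(0,1) ca: ∅
  cell(1,2) ac: {A}
  cell(0,2) cac: {S}

S ∈ T[0,2] ⇒ YES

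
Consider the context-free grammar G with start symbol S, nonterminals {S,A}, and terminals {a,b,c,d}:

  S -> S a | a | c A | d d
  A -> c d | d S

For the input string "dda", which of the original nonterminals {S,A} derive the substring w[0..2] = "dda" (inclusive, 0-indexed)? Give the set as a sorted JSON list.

CNF form of G:
  S -> S T2 | T0 A | T1 T1 | a
  A -> T0 T1 | T1 S
  T0 -> c
  T1 -> d
  T2 -> a

CYK table (by increasing span), restricted to cells inside w[0..2]:
  [0..0]={T1}  "d"  orig:{}
  [1..1]={T1}  "d"  orig:{}
  [2..2]={S,T2}  "a"  orig:{S}
  [0..1]={S}  "dd"
  [1..2]={A}  "da"
  [0..2]={S}  "dda"

Original NTs in T[0,2] deriving "dda": ["S"]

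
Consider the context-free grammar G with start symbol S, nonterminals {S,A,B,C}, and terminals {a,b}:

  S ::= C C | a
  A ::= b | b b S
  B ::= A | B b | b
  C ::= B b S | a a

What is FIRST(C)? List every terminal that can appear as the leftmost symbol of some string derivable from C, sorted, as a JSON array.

FIRST iteration:
[1]
  A via A→b: +{b}
  B via B→A: +{b}
  C via C→B b S: +{b}
  C via C→a a: +{a}
  S via S→C C: +{a,b}
  FIRST(S)={a,b}  FIRST(A)={b}  FIRST(B)={b}  FIRST(C)={a,b}
[2] — fixpoint
  FIRST(S)={a,b}  FIRST(A)={b}  FIRST(B)={b}  FIRST(C)={a,b}

FIRST(C) = ["a", "b"]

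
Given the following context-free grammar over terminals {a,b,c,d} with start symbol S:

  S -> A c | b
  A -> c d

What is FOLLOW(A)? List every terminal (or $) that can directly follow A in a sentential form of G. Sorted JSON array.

FIRST sets, iterate to fixpoint:
iter 1:
  A via A→c d: +{c}
  S via S→A c: +{c}
  S via S→b: +{b}
  FIRST[S]={b,c}  FIRST[A]={c}
iter 2: — fixpoint
  FIRST[S]={b,c}  FIRST[A]={c}

FOLLOW sets:
seed FOLLOW(S) with $
pass 1:
  S→A c: FOLLOW(A) ⊇ FIRST(c) = {c}; new: +{c}
  S: {$}  A: {c}
pass 2: done
  S: {$}  A: {c}

FOLLOW(A) = ["c"]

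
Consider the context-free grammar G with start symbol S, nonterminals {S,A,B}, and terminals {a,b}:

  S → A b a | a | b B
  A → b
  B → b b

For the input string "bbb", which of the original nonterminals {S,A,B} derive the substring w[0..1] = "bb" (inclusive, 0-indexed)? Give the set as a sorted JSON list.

CNF form of G:
  S -> A X2 | T0 B | a
  A -> b
  B -> T0 T0
  T0 -> b
  T1 -> a
  X2 -> T0 T1

CYK table (by increasing span) (cells [i..j] with 0 ≤ i ≤ j ≤ 1 only):
  [0..0]={A,T0}  "b"  orig:{A}
  [1..1]={A,T0}  "b"  orig:{A}
  [0..1]={B}  "bb"

Original NTs in T[0,1] deriving "bb": ["B"]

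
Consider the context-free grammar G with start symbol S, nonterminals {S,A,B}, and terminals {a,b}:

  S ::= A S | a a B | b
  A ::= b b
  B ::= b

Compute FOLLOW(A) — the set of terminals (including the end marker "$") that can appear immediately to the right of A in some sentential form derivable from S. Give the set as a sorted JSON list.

FIRST sets, iterate to fixpoint:
pass 1:
  A via A→b b: +{b}
  B via B→b: +{b}
  S via S→A S: +{b}
  S via S→a a B: +{a}
  S: {a,b}  A: {b}  B: {b}
pass 2: done
  S: {a,b}  A: {b}  B: {b}

Compute FOLLOW by fixpoint:
seed FOLLOW(S) with $
round 1:
  S→A S: FOLLOW(A) ⊇ FIRST(S) = {a,b}; new: +{a,b}
  S→a a B: FOLLOW(B) ⊇ FOLLOW(S) ⊇ {$}; new: +{$}
  FOLLOW(S)={$}  FOLLOW(A)={a,b}  FOLLOW(B)={$}
round 2: (no change)
  FOLLOW(S)={$}  FOLLOW(A)={a,b}  FOLLOW(B)={$}

FOLLOW(A) = ["a", "b"]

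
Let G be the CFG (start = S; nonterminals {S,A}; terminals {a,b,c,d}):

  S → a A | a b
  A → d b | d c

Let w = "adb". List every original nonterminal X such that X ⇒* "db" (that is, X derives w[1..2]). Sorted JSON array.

CNF form of G:
  S -> T3 A | T3 T1
  A -> T0 T1 | T0 T2
  T0 -> d
  T1 -> b
  T2 -> c
  T3 -> a

CYK table (by increasing span) — only the sub-triangle for w[1..2]:
  [1..1]={T0}  "d"  orig:{}
  [2..2]={T1}  "b"  orig:{}
  [1..2]={A}  "db"

Original NTs in T[1,2] deriving "db": ["A"]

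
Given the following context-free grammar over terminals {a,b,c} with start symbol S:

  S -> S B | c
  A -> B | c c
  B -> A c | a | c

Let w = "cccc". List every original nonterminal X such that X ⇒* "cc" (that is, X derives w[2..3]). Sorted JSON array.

CNF form of G:
  S -> S B | c
  A -> A T0 | T0 T0 | a | c
  B -> A T0 | a | c
  T0 -> c

CYK table (by increasing span) (cells [i..j] with 2 ≤ i ≤ j ≤ 3 only):
  T[2,2] 'c' = {A,B,S,T0}  orig:{A,B,S}
  T[3,3] 'c' = {A,B,S,T0}  orig:{A,B,S}
  T[2,3] 'cc' = {A,B,S}

Original NTs in T[2,3] deriving "cc": ["A", "B", "S"]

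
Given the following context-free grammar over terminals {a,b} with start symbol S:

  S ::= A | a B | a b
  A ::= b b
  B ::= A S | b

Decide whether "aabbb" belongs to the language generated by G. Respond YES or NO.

CNF form of G:
  S -> T0 T0 | T1 B | T1 T0
  A -> T0 T0
  B -> A S | b
  T0 -> b
  T1 -> a

CYK fill:
  [0..0]={T1}  "a"  orig:{}
  [1..1]={T1}  "a"  orig:{}
  [2..2]={B,T0}  "b"  orig:{B}
  [3..3]={B,T0}  "b"  orig:{B}
  [4..4]={B,T0}  "b"  orig:{B}
  [0..1]=∅  "aa"
  [1..2]={S}  "ab"
  [2..3]={A,S}  "bb"
  [3..4]={A,S}  "bb"
  [0..2]=∅  "aab"
  [1..3]=∅  "abb"
  [2..4]=∅  "bbb"
  [0..3]=∅  "aabb"
  [1..4]=∅  "abbb"
  [0..4]=∅  "aabbb"

S ∉ T[0,4] ⇒ NO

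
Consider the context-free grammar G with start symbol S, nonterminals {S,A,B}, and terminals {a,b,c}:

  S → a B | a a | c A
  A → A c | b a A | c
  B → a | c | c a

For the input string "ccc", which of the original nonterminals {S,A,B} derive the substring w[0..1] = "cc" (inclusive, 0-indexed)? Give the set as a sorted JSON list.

Convert to CNF:
  S -> T0 A | T2 B | T2 T2
  A -> A T0 | T1 X3 | c
  B -> T0 T2 | a | c
  T0 -> c
  T1 -> b
  T2 -> a
  X3 -> T2 A

Fill CYK table bottom-up, restricted to cells inside w[0..1]:
  [0..0]={A,B,T0}  "c"  orig:{A,B}
  [1..1]={A,B,T0}  "c"  orig:{A,B}
  [0..1]={A,S}  "cc"

Original NTs in T[0,1] deriving "cc": ["A", "S"]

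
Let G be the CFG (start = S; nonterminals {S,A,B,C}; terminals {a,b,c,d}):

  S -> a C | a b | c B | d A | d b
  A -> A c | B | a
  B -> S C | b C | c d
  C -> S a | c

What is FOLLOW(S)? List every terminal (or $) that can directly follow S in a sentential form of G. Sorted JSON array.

Compute FIRST by fixpoint:
round 1:
  A via A→a: +{a}
  B via B→b C: +{b}
  B via B→c d: +{c}
  C via C→c: +{c}
  S via S→a C: +{a}
  S via S→c B: +{c}
  S via S→d A: +{d}
  S: {a,c,d}  A: {a}  B: {b,c}  C: {c}
round 2:
  A via A→B: +{b,c}
  B via B→S C: +{a,d}
  C via C→S a: +{a,d}
  S: {a,c,d}  A: {a,b,c}  B: {a,b,c,d}  C: {a,c,d}
round 3:
  A via A→B: +{d}
  S: {a,c,d}  A: {a,b,c,d}  B: {a,b,c,d}  C: {a,c,d}
round 4: done
  S: {a,c,d}  A: {a,b,c,d}  B: {a,b,c,d}  C: {a,c,d}

FOLLOW iteration:
initialize: $ ∈ FOLLOW(S)
[1]
  A→A c: FOLLOW(A) ⊇ FIRST(c) = {c}; new: +{c}
  A→B: FOLLOW(B) ⊇ FOLLOW(A) ⊇ {c}; new: +{c}
  B→S C: FOLLOW(S) ⊇ FIRST(C) = {a,c,d}; new: +{a,c,d}
  B→S C: FOLLOW(C) ⊇ FOLLOW(B) ⊇ {c}; new: +{c}
  S→a C: FOLLOW(C) ⊇ FOLLOW(S) ⊇ {$,a,c,d}; new: +{$,a,d}
  S→c B: FOLLOW(B) ⊇ FOLLOW(S) ⊇ {$,a,c,d}; new: +{$,a,d}
  S→d A: FOLLOW(A) ⊇ FOLLOW(S) ⊇ {$,a,c,d}; new: +{$,a,d}
  S: {$,a,c,d}  A: {$,a,c,d}  B: {$,a,c,d}  C: {$,a,c,d}
[2] done
  S: {$,a,c,d}  A: {$,a,c,d}  B: {$,a,c,d}  C: {$,a,c,d}

FOLLOW(S) = ["$", "a", "c", "d"]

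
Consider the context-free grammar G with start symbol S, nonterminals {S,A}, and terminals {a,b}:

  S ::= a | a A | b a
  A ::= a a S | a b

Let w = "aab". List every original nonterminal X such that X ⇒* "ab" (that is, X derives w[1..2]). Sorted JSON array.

CNF form of G:
  S -> T0 A | T1 T0 | a
  A -> T0 T1 | T0 X2
  T0 -> a
  T1 -> b
  X2 -> T0 S

Fill CYK table bottom-up — only the sub-triangle for w[1..2]:
  cell(1,1) a: {S,T0}  orig:{S}
  cell(2,2) b: {T1}  orig:{}
  cell(1,2) ab: {A}

Original NTs in T[1,2] deriving "ab": ["A"]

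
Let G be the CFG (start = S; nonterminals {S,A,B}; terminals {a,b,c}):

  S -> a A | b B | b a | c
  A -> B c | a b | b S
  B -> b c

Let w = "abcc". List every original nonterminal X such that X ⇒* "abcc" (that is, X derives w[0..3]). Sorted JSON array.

Convert to CNF:
  S -> T1 A | T2 B | T2 T1 | c
  A -> B T0 | T1 T2 | T2 S
  B -> T2 T0
  T0 -> c
  T1 -> a
  T2 -> b

Fill CYK table bottom-up, restricted to cells inside w[0..3]:
  [0..0]={T1}  "a"  orig:{}
  [1..1]={T2}  "b"  orig:{}
  [2..2]={S,T0}  "c"  orig:{S}
  [3..3]={S,T0}  "c"  orig:{S}
  [0..1]={A}  "ab"
  [1..2]={A,B}  "bc"
  [2..3]=∅  "cc"
  [0..2]={S}  "abc"
  [1..3]={A}  "bcc"
  [0..3]={S}  "abcc"

Original NTs in T[0,3] deriving "abcc": ["S"]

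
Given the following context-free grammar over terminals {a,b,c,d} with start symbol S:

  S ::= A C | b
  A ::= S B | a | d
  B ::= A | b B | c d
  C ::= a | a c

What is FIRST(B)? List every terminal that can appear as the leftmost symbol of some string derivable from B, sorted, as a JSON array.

FIRST iteration:
round 1:
  A via A→a: +{a}
  A via A→d: +{d}
  B via B→A: +{a,d}
  B via B→b B: +{b}
  B via B→c d: +{c}
  C via C→a: +{a}
  S via S→A C: +{a,d}
  S via S→b: +{b}
  FIRST(S)={a,b,d}  FIRST(A)={a,d}  FIRST(B)={a,b,c,d}  FIRST(C)={a}
round 2:
  A via A→S B: +{b}
  FIRST(S)={a,b,d}  FIRST(A)={a,b,d}  FIRST(B)={a,b,c,d}  FIRST(C)={a}
round 3: done
  FIRST(S)={a,b,d}  FIRST(A)={a,b,d}  FIRST(B)={a,b,c,d}  FIRST(C)={a}

FIRST(B) = ["a", "b", "c", "d"]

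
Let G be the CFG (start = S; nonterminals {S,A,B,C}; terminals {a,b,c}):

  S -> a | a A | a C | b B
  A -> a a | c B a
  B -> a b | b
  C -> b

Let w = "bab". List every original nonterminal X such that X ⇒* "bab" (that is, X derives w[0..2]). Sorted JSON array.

CNF form of G:
  S -> T0 A | T0 C | T2 B | a
  A -> T0 T0 | T1 X3
  B -> T0 T2 | b
  C -> b
  T0 -> a
  T1 -> c
  T2 -> b
  X3 -> B T0

CYK table (by increasing span) — only the sub-triangle for w[0..2]:
  [0..0]={B,C,T2}  "b"  orig:{B,C}
  [1..1]={S,T0}  "a"  orig:{S}
  [2..2]={B,C,T2}  "b"  orig:{B,C}
  [0..1]={X3}  "ba"  orig:{}
  [1..2]={B,S}  "ab"
  [0..2]={S}  "bab"

Original NTs in T[0,2] deriving "bab": ["S"]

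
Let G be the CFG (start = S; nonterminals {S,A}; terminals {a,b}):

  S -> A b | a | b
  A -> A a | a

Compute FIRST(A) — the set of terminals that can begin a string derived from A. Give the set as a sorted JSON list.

FIRST iteration:
pass 1:
  A via A→a: +{a}
  S via S→A b: +{a}
  S via S→b: +{b}
  FIRST(S)={a,b}  FIRST(A)={a}
pass 2: (no change)
  FIRST(S)={a,b}  FIRST(A)={a}

FIRST(A) = ["a"]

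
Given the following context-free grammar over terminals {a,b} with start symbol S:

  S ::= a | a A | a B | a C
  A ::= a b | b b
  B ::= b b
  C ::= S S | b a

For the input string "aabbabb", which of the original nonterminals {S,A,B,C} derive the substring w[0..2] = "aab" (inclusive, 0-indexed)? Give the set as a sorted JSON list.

CNF form of G:
  S -> T0 A | T0 B | T0 C | a
  A -> T0 T1 | T1 T1
  B -> T1 T1
  C -> S S | T1 T0
  T0 -> a
  T1 -> b

Fill CYK table bottom-up — only the sub-triangle for w[0..2]:
  T[0,0] 'a' = {S,T0}  orig:{S}
  T[1,1] 'a' = {S,T0}  orig:{S}
  T[2,2] 'b' = {T1}  orig:{}
  T[0,1] 'aa' = {C}
  T[1,2] 'ab' = {A}
  T[0,2] 'aab' = {S}

Original NTs in T[0,2] deriving "aab": ["S"]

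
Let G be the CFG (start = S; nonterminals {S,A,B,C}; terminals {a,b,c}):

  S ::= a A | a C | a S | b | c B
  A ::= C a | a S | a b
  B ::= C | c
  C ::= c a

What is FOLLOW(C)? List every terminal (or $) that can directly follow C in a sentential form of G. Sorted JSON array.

FIRST sets, iterate to fixpoint:
iter 1:
  A via A→a S: +{a}
  B via B→c: +{c}
  C via C→c a: +{c}
  S via S→a A: +{a}
  S via S→b: +{b}
  S via S→c B: +{c}
  S: {a,b,c}  A: {a}  B: {c}  C: {c}
iter 2:
  A via A→C a: +{c}
  S: {a,b,c}  A: {a,c}  B: {c}  C: {c}
iter 3: done
  S: {a,b,c}  A: {a,c}  B: {c}  C: {c}

FOLLOW iteration:
FOLLOW(S) := {$}
[1]
  A→C a: FOLLOW(C) ⊇ FIRST(a) = {a}; new: +{a}
  S→a A: FOLLOW(A) ⊇ FOLLOW(S) ⊇ {$}; new: +{$}
  S→a C: FOLLOW(C) ⊇ FOLLOW(S) ⊇ {$}; new: +{$}
  S→c B: FOLLOW(B) ⊇ FOLLOW(S) ⊇ {$}; new: +{$}
  FOLLOW[S]={$}  FOLLOW[A]={$}  FOLLOW[B]={$}  FOLLOW[C]={$,a}
[2] done
  FOLLOW[S]={$}  FOLLOW[A]={$}  FOLLOW[B]={$}  FOLLOW[C]={$,a}

FOLLOW(C) = ["$", "a"]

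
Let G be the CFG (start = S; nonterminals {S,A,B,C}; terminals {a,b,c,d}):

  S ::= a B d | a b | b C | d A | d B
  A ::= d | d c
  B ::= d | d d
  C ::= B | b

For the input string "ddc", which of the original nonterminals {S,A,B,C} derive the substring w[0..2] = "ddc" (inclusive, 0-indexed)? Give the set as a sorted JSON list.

CNF form of G:
  S -> T0 A | T0 B | T2 T3 | T2 X4 | T3 C
  A -> T0 T1 | d
  B -> T0 T0 | d
  C -> T0 T0 | b | d
  T0 -> d
  T1 -> c
  T2 -> a
  T3 -> b
  X4 -> B T0

Fill CYK table bottom-up, restricted to cells inside w[0..2]:
  cell(0,0) d: {A,B,C,T0}  orig:{A,B,C}
  cell(1,1) d: {A,B,C,T0}  orig:{A,B,C}
  cell(2,2) c: {T1}  orig:{}
  cell(0,1) dd: {B,C,S,X4}  orig:{B,C,S}
  cell(1,2) dc: {A}
  cell(0,2) ddc: {S}

Original NTs in T[0,2] deriving "ddc": ["S"]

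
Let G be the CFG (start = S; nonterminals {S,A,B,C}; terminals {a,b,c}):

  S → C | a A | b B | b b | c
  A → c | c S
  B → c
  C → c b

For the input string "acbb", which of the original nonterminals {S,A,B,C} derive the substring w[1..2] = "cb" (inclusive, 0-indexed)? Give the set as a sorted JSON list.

Convert to CNF:
  S -> T0 T1 | T1 B | T1 T1 | T2 A | c
  A -> T0 S | c
  B -> c
  C -> T0 T1
  T0 -> c
  T1 -> b
  T2 -> a

CYK table (by increasing span), restricted to cells inside w[1..2]:
  T[1,1] 'c' = {A,B,S,T0}  orig:{A,B,S}
  T[2,2] 'b' = {T1}  orig:{}
  T[1,2] 'cb' = {C,S}

Original NTs in T[1,2] deriving "cb": ["C", "S"]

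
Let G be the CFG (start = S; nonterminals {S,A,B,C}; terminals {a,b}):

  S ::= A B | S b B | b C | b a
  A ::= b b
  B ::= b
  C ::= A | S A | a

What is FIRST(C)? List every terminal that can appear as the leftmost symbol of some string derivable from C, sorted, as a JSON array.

FIRST iteration:
iter 1:
  A via A→b b: +{b}
  B via B→b: +{b}
  C via C→A: +{b}
  C via C→a: +{a}
  S via S→A B: +{b}
  FIRST[S]={b}  FIRST[A]={b}  FIRST[B]={b}  FIRST[C]={a,b}
iter 2: (stable)
  FIRST[S]={b}  FIRST[A]={b}  FIRST[B]={b}  FIRST[C]={a,b}

FIRST(C) = ["a", "b"]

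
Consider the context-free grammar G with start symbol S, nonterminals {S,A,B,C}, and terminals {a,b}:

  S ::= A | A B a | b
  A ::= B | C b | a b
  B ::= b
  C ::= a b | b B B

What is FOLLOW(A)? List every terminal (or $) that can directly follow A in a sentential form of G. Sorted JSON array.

FIRST iteration:
[1]
  A via A→a b: +{a}
  B via B→b: +{b}
  C via C→a b: +{a}
  C via C→b B B: +{b}
  S via S→A: +{a}
  S via S→b: +{b}
  FIRST[S]={a,b}  FIRST[A]={a}  FIRST[B]={b}  FIRST[C]={a,b}
[2]
  A via A→B: +{b}
  FIRST[S]={a,b}  FIRST[A]={a,b}  FIRST[B]={b}  FIRST[C]={a,b}
[3] done
  FIRST[S]={a,b}  FIRST[A]={a,b}  FIRST[B]={b}  FIRST[C]={a,b}

FOLLOW iteration:
seed FOLLOW(S) with $
round 1:
  A→C b: FOLLOW(C) ⊇ FIRST(b) = {b}; new: +{b}
  C→b B B: FOLLOW(B) ⊇ FIRST(B) = {b}; new: +{b}
  S→A: FOLLOW(A) ⊇ FOLLOW(S) ⊇ {$}; new: +{$}
  S→A B a: FOLLOW(A) ⊇ FIRST(B) = {b}; new: +{b}
  S→A B a: FOLLOW(B) ⊇ FIRST(a) = {a}; new: +{a}
  FOLLOW[S]={$}  FOLLOW[A]={$,b}  FOLLOW[B]={a,b}  FOLLOW[C]={b}
round 2:
  A→B: FOLLOW(B) ⊇ FOLLOW(A) ⊇ {$,b}; new: +{$}
  FOLLOW[S]={$}  FOLLOW[A]={$,b}  FOLLOW[B]={$,a,b}  FOLLOW[C]={b}
round 3: done
  FOLLOW[S]={$}  FOLLOW[A]={$,b}  FOLLOW[B]={$,a,b}  FOLLOW[C]={b}

FOLLOW(A) = ["$", "b"]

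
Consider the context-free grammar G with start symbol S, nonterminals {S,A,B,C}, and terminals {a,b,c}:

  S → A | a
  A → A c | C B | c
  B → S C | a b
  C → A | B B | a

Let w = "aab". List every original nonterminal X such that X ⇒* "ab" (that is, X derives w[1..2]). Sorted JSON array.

CNF form of G:
  S -> A T0 | C B | a | c
  A -> A T0 | C B | c
  B -> S C | T1 T2
  C -> A T0 | B B | C B | a | c
  T0 -> c
  T1 -> a
  T2 -> b

Fill CYK table bottom-up, restricted to cells inside w[1..2]:
  [1..1]={C,S,T1}  "a"  orig:{C,S}
  [2..2]={T2}  "b"  orig:{}
  [1..2]={B}  "ab"

Original NTs in T[1,2] deriving "ab": ["B"]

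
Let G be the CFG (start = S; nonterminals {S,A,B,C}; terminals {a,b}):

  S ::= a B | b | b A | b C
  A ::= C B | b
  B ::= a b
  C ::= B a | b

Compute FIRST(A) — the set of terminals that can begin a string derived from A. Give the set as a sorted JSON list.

Compute FIRST by fixpoint:
[1]
  A via A→b: +{b}
  B via B→a b: +{a}
  C via C→B a: +{a}
  C via C→b: +{b}
  S via S→a B: +{a}
  S via S→b: +{b}
  FIRST(S)={a,b}  FIRST(A)={b}  FIRST(B)={a}  FIRST(C)={a,b}
[2]
  A via A→C B: +{a}
  FIRST(S)={a,b}  FIRST(A)={a,b}  FIRST(B)={a}  FIRST(C)={a,b}
[3] — fixpoint
  FIRST(S)={a,b}  FIRST(A)={a,b}  FIRST(B)={a}  FIRST(C)={a,b}

FIRST(A) = ["a", "b"]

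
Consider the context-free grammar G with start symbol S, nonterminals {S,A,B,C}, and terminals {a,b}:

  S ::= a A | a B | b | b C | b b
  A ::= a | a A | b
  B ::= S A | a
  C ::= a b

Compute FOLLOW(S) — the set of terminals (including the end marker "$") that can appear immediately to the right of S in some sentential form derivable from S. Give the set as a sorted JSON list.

FIRST iteration:
pass 1:
  A via A→a: +{a}
  A via A→b: +{b}
  B via B→a: +{a}
  C via C→a b: +{a}
  S via S→a A: +{a}
  S via S→b: +{b}
  FIRST(S)={a,b}  FIRST(A)={a,b}  FIRST(B)={a}  FIRST(C)={a}
pass 2:
  B via B→S A: +{b}
  FIRST(S)={a,b}  FIRST(A)={a,b}  FIRST(B)={a,b}  FIRST(C)={a}
pass 3: done
  FIRST(S)={a,b}  FIRST(A)={a,b}  FIRST(B)={a,b}  FIRST(C)={a}

FOLLOW iteration:
seed FOLLOW(S) with $
pass 1:
  B→S A: FOLLOW(S) ⊇ FIRST(A) = {a,b}; new: +{a,b}
  S→a A: FOLLOW(A) ⊇ FOLLOW(S) ⊇ {$,a,b}; new: +{$,a,b}
  S→a B: FOLLOW(B) ⊇ FOLLOW(S) ⊇ {$,a,b}; new: +{$,a,b}
  S→b C: FOLLOW(C) ⊇ FOLLOW(S) ⊇ {$,a,b}; new: +{$,a,b}
  S: {$,a,b}  A: {$,a,b}  B: {$,a,b}  C: {$,a,b}
pass 2: (stable)
  S: {$,a,b}  A: {$,a,b}  B: {$,a,b}  C: {$,a,b}

FOLLOW(S) = ["$", "a", "b"]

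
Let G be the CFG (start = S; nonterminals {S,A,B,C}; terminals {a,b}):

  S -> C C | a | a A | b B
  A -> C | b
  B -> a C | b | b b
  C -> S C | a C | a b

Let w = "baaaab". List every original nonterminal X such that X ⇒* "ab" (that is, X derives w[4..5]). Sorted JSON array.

CNF form of G:
  S -> C C | T0 A | T1 B | a
  A -> S C | T0 C | T0 T1 | b
  B -> T0 C | T1 T1 | b
  C -> S C | T0 C | T0 T1
  T0 -> a
  T1 -> b

CYK fill — only the sub-triangle for w[4..5]:
  [4..4]={S,T0}  "a"  orig:{S}
  [5..5]={A,B,T1}  "b"  orig:{A,B}
  [4..5]={A,C,S}  "ab"

Original NTs in T[4,5] deriving "ab": ["A", "C", "S"]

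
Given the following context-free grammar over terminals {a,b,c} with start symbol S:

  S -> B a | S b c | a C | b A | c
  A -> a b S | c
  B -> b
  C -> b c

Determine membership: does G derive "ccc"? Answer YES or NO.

CNF form of G:
  S -> B T0 | S X4 | T0 C | T1 A | c
  A -> T0 X3 | c
  B -> b
  C -> T1 T2
  T0 -> a
  T1 -> b
  T2 -> c
  X3 -> T1 S
  X4 -> T1 T2

Fill CYK table bottom-up:
  T[0,0] 'c' = {A,S,T2}  orig:{A,S}
  T[1,1] 'c' = {A,S,T2}  orig:{A,S}
  T[2,2] 'c' = {A,S,T2}  orig:{A,S}
  T[0,1] 'cc' = ∅
  T[1,2] 'cc' = ∅
  T[0,2] 'ccc' = ∅

S ∉ T[0,2] ⇒ NO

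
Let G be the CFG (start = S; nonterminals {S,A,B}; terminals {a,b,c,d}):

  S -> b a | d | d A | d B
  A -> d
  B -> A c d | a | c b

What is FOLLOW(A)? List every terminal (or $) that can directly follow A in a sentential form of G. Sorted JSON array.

FIRST sets, iterate to fixpoint:
iter 1:
  A via A→d: +{d}
  B via B→A c d: +{d}
  B via B→a: +{a}
  B via B→c b: +{c}
  S via S→b a: +{b}
  S via S→d: +{d}
  FIRST[S]={b,d}  FIRST[A]={d}  FIRST[B]={a,c,d}
iter 2: — fixpoint
  FIRST[S]={b,d}  FIRST[A]={d}  FIRST[B]={a,c,d}

FOLLOW sets:
initialize: $ ∈ FOLLOW(S)
pass 1:
  B→A c d: FOLLOW(A) ⊇ FIRST(c) = {c}; new: +{c}
  S→d A: FOLLOW(A) ⊇ FOLLOW(S) ⊇ {$}; new: +{$}
  S→d B: FOLLOW(B) ⊇ FOLLOW(S) ⊇ {$}; new: +{$}
  FOLLOW(S)={$}  FOLLOW(A)={$,c}  FOLLOW(B)={$}
pass 2: — fixpoint
  FOLLOW(S)={$}  FOLLOW(A)={$,c}  FOLLOW(B)={$}

FOLLOW(A) = ["$", "c"]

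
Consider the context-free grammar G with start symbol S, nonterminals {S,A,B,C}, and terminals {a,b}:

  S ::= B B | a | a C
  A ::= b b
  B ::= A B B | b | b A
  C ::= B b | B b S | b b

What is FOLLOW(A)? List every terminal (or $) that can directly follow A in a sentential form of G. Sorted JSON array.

Compute FIRST by fixpoint:
pass 1:
  A via A→b b: +{b}
  B via B→A B B: +{b}
  C via C→B b: +{b}
  S via S→B B: +{b}
  S via S→a: +{a}
  S: {a,b}  A: {b}  B: {b}  C: {b}
pass 2: — fixpoint
  S: {a,b}  A: {b}  B: {b}  C: {b}

FOLLOW iteration:
initialize: $ ∈ FOLLOW(S)
pass 1:
  B→A B B: FOLLOW(A) ⊇ FIRST(B) = {b}; new: +{b}
  B→A B B: FOLLOW(B) ⊇ FIRST(B) = {b}; new: +{b}
  S→B B: FOLLOW(B) ⊇ FOLLOW(S) ⊇ {$}; new: +{$}
  S→a C: FOLLOW(C) ⊇ FOLLOW(S) ⊇ {$}; new: +{$}
  FOLLOW(S)={$}  FOLLOW(A)={b}  FOLLOW(B)={$,b}  FOLLOW(C)={$}
pass 2:
  B→b A: FOLLOW(A) ⊇ FOLLOW(B) ⊇ {$,b}; new: +{$}
  FOLLOW(S)={$}  FOLLOW(A)={$,b}  FOLLOW(B)={$,b}  FOLLOW(C)={$}
pass 3: (stable)
  FOLLOW(S)={$}  FOLLOW(A)={$,b}  FOLLOW(B)={$,b}  FOLLOW(C)={$}

FOLLOW(A) = ["$", "b"]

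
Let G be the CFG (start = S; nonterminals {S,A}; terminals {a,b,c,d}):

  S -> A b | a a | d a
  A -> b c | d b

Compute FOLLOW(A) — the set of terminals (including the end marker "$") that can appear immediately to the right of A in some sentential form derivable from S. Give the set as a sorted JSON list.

FIRST iteration:
iter 1:
  A via A→b c: +{b}
  A via A→d b: +{d}
  S via S→A b: +{b,d}
  S via S→a a: +{a}
  S: {a,b,d}  A: {b,d}
iter 2: — fixpoint
  S: {a,b,d}  A: {b,d}

Compute FOLLOW by fixpoint:
initialize: $ ∈ FOLLOW(S)
iter 1:
  S→A b: FOLLOW(A) ⊇ FIRST(b) = {b}; new: +{b}
  S: {$}  A: {b}
iter 2: done
  S: {$}  A: {b}

FOLLOW(A) = ["b"]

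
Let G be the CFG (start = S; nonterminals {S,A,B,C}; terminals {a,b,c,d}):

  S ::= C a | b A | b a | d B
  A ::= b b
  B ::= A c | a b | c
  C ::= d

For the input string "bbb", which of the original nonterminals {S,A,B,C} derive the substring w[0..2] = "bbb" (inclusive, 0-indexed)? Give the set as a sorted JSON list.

Convert to CNF:
  S -> C T2 | T0 A | T0 T2 | T3 B
  A -> T0 T0
  B -> A T1 | T2 T0 | c
  C -> d
  T0 -> b
  T1 -> c
  T2 -> a
  T3 -> d

CYK table (by increasing span) — only the sub-triangle for w[0..2]:
  [0..0]={T0}  "b"  orig:{}
  [1..1]={T0}  "b"  orig:{}
  [2..2]={T0}  "b"  orig:{}
  [0..1]={A}  "bb"
  [1..2]={A}  "bb"
  [0..2]={S}  "bbb"

Original NTs in T[0,2] deriving "bbb": ["S"]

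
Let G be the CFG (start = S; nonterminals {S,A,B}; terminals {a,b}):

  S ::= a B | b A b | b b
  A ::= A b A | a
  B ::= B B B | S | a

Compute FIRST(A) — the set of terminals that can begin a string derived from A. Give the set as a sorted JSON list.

FIRST iteration:
[1]
  A via A→a: +{a}
  B via B→a: +{a}
  S via S→a B: +{a}
  S via S→b A b: +{b}
  S: {a,b}  A: {a}  B: {a}
[2]
  B via B→S: +{b}
  S: {a,b}  A: {a}  B: {a,b}
[3] (stable)
  S: {a,b}  A: {a}  B: {a,b}

FIRST(A) = ["a"]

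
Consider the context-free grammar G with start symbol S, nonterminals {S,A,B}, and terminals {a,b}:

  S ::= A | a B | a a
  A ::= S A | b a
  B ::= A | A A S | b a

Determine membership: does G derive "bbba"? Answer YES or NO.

CNF form of G:
  S -> S A | T0 T1 | T1 B | T1 T1
  A -> S A | T0 T1
  B -> A X2 | S A | T0 T1
  T0 -> b
  T1 -> a
  X2 -> A S

CYK table (by increasing span):
  cell(0,0) b: {T0}  orig:{}
  cell(1,1) b: {T0}  orig:{}
  cell(2,2) b: {T0}  orig:{}
  cell(3,3) a: {T1}  orig:{}
  cell(0,1) bb: ∅
  cell(1,2) bb: ∅
  cell(2,3) ba: {A,B,S}
  cell(0,2) bbb: ∅
  cell(1,3) bba: ∅
  cell(0,3) bbba: ∅

S ∉ T[0,3] ⇒ NO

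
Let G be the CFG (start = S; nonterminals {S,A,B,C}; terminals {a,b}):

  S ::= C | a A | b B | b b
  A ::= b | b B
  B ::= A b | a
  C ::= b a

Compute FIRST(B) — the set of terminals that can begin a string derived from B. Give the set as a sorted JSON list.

FIRST sets, iterate to fixpoint:
[1]
  A via A→b: +{b}
  B via B→A b: +{b}
  B via B→a: +{a}
  C via C→b a: +{b}
  S via S→C: +{b}
  S via S→a A: +{a}
  S: {a,b}  A: {b}  B: {a,b}  C: {b}
[2] done
  S: {a,b}  A: {b}  B: {a,b}  C: {b}

FIRST(B) = ["a", "b"]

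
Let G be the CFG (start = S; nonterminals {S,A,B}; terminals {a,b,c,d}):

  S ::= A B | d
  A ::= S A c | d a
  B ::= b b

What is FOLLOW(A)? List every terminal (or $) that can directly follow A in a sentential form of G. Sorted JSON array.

Compute FIRST by fixpoint:
iter 1:
  A via A→d a: +{d}
  B via B→b b: +{b}
  S via S→A B: +{d}
  FIRST(S)={d}  FIRST(A)={d}  FIRST(B)={b}
iter 2: (no change)
  FIRST(S)={d}  FIRST(A)={d}  FIRST(B)={b}

Compute FOLLOW by fixpoint:
FOLLOW(S) := {$}
round 1:
  A→S A c: FOLLOW(S) ⊇ FIRST(A) = {d}; new: +{d}
  A→S A c: FOLLOW(A) ⊇ FIRST(c) = {c}; new: +{c}
  S→A B: FOLLOW(A) ⊇ FIRST(B) = {b}; new: +{b}
  S→A B: FOLLOW(B) ⊇ FOLLOW(S) ⊇ {$,d}; new: +{$,d}
  FOLLOW[S]={$,d}  FOLLOW[A]={b,c}  FOLLOW[B]={$,d}
round 2: (no change)
  FOLLOW[S]={$,d}  FOLLOW[A]={b,c}  FOLLOW[B]={$,d}

FOLLOW(A) = ["b", "c"]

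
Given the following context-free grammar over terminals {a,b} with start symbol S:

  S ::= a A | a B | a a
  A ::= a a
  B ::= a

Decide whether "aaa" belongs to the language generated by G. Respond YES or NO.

Convert to CNF:
  S -> T0 A | T0 B | T0 T0
  A -> T0 T0
  B -> a
  T0 -> a

CYK fill:
  T[0,0] 'a' = {B,T0}  orig:{B}
  T[1,1] 'a' = {B,T0}  orig:{B}
  T[2,2] 'a' = {B,T0}  orig:{B}
  T[0,1] 'aa' = {A,S}
  T[1,2] 'aa' = {A,S}
  T[0,2] 'aaa' = {S}

S ∈ T[0,2] ⇒ YES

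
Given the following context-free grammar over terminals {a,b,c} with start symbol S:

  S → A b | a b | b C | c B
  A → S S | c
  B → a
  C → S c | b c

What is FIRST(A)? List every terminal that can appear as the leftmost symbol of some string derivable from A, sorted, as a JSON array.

FIRST sets, iterate to fixpoint:
iter 1:
  A via A→c: +{c}
  B via B→a: +{a}
  C via C→b c: +{b}
  S via S→A b: +{c}
  S via S→a b: +{a}
  S via S→b C: +{b}
  S: {a,b,c}  A: {c}  B: {a}  C: {b}
iter 2:
  A via A→S S: +{a,b}
  C via C→S c: +{a,c}
  S: {a,b,c}  A: {a,b,c}  B: {a}  C: {a,b,c}
iter 3: (no change)
  S: {a,b,c}  A: {a,b,c}  B: {a}  C: {a,b,c}

FIRST(A) = ["a", "b", "c"]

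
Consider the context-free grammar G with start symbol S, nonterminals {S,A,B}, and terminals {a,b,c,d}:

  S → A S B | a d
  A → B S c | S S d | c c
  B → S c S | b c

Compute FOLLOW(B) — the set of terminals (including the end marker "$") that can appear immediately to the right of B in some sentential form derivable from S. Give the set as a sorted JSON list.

Compute FIRST by fixpoint:
pass 1:
  A via A→c c: +{c}
  B via B→b c: +{b}
  S via S→A S B: +{c}
  S via S→a d: +{a}
  S: {a,c}  A: {c}  B: {b}
pass 2:
  A via A→B S c: +{b}
  A via A→S S d: +{a}
  B via B→S c S: +{a,c}
  S via S→A S B: +{b}
  S: {a,b,c}  A: {a,b,c}  B: {a,b,c}
pass 3: (no change)
  S: {a,b,c}  A: {a,b,c}  B: {a,b,c}

FOLLOW sets:
seed FOLLOW(S) with $
iter 1:
  A→B S c: FOLLOW(B) ⊇ FIRST(S) = {a,b,c}; new: +{a,b,c}
  A→B S c: FOLLOW(S) ⊇ FIRST(c) = {c}; new: +{c}
  A→S S d: FOLLOW(S) ⊇ FIRST(S) = {a,b,c}; new: +{a,b}
  A→S S d: FOLLOW(S) ⊇ FIRST(d) = {d}; new: +{d}
  S→A S B: FOLLOW(A) ⊇ FIRST(S) = {a,b,c}; new: +{a,b,c}
  S→A S B: FOLLOW(B) ⊇ FOLLOW(S) ⊇ {$,a,b,c,d}; new: +{$,d}
  FOLLOW(S)={$,a,b,c,d}  FOLLOW(A)={a,b,c}  FOLLOW(B)={$,a,b,c,d}
iter 2: (stable)
  FOLLOW(S)={$,a,b,c,d}  FOLLOW(A)={a,b,c}  FOLLOW(B)={$,a,b,c,d}

FOLLOW(B) = ["$", "a", "b", "c", "d"]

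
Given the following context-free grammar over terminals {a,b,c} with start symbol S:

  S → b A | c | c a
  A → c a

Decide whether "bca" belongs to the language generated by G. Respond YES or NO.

Convert to CNF:
  S -> T0 T1 | T2 A | c
  A -> T0 T1
  T0 -> c
  T1 -> a
  T2 -> b

CYK fill:
  [0..0]={T2}  "b"  orig:{}
  [1..1]={S,T0}  "c"  orig:{S}
  [2..2]={T1}  "a"  orig:{}
  [0..1]=∅  "bc"
  [1..2]={A,S}  "ca"
  [0..2]={S}  "bca"

S ∈ T[0,2] ⇒ YES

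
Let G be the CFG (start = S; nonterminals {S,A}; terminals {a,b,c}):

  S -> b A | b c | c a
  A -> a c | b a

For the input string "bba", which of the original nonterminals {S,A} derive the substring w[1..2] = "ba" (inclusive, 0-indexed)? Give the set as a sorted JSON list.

Convert to CNF:
  S -> T1 T0 | T2 A | T2 T1
  A -> T0 T1 | T2 T0
  T0 -> a
  T1 -> c
  T2 -> b

CYK fill — only the sub-triangle for w[1..2]:
  [1..1]={T2}  "b"  orig:{}
  [2..2]={T0}  "a"  orig:{}
  [1..2]={A}  "ba"

Original NTs in T[1,2] deriving "ba": ["A"]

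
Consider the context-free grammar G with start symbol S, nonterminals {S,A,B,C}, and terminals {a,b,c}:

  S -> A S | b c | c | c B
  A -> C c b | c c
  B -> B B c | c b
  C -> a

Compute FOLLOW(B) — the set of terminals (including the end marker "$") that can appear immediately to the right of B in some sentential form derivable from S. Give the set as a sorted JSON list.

Compute FIRST by fixpoint:
iter 1:
  A via A→c c: +{c}
  B via B→c b: +{c}
  C via C→a: +{a}
  S via S→A S: +{c}
  S via S→b c: +{b}
  S: {b,c}  A: {c}  B: {c}  C: {a}
iter 2:
  A via A→C c b: +{a}
  S via S→A S: +{a}
  S: {a,b,c}  A: {a,c}  B: {c}  C: {a}
iter 3: done
  S: {a,b,c}  A: {a,c}  B: {c}  C: {a}

FOLLOW sets:
FOLLOW(S) := {$}
iter 1:
  A→C c b: FOLLOW(C) ⊇ FIRST(c) = {c}; new: +{c}
  B→B B c: FOLLOW(B) ⊇ FIRST(B) = {c}; new: +{c}
  S→A S: FOLLOW(A) ⊇ FIRST(S) = {a,b,c}; new: +{a,b,c}
  S→c B: FOLLOW(B) ⊇ FOLLOW(S) ⊇ {$}; new: +{$}
  FOLLOW(S)={$}  FOLLOW(A)={a,b,c}  FOLLOW(B)={$,c}  FOLLOW(C)={c}
iter 2: (no change)
  FOLLOW(S)={$}  FOLLOW(A)={a,b,c}  FOLLOW(B)={$,c}  FOLLOW(C)={c}

FOLLOW(B) = ["$", "c"]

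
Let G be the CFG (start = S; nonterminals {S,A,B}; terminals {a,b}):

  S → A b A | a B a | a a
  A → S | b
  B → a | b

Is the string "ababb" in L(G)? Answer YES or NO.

Convert to CNF:
  S -> A X4 | T1 T1 | T1 X5
  A -> A X2 | T1 T1 | T1 X3 | b
  B -> a | b
  T0 -> b
  T1 -> a
  X2 -> T0 A
  X3 -> B T1
  X4 -> T0 A
  X5 -> B T1

CYK fill:
  [0..0]={B,T1}  "a"  orig:{B}
  [1..1]={A,B,T0}  "b"  orig:{A,B}
  [2..2]={B,T1}  "a"  orig:{B}
  [3..3]={A,B,T0}  "b"  orig:{A,B}
  [4..4]={A,B,T0}  "b"  orig:{A,B}
  [0..1]=∅  "ab"
  [1..2]={X3,X5}  "ba"  orig:{}
  [2..3]=∅  "ab"
  [3..4]={X2,X4}  "bb"  orig:{}
  [0..2]={A,S}  "aba"
  [1..3]=∅  "bab"
  [2..4]=∅  "abb"
  [0..3]=∅  "abab"
  [1..4]=∅  "babb"
  [0..4]={A,S}  "ababb"

S ∈ T[0,4] ⇒ YES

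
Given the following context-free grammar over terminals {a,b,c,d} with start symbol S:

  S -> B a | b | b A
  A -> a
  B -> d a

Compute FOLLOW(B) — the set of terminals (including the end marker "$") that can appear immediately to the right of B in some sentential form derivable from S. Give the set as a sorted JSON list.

FIRST sets, iterate to fixpoint:
pass 1:
  A via A→a: +{a}
  B via B→d a: +{d}
  S via S→B a: +{d}
  S via S→b: +{b}
  FIRST[S]={b,d}  FIRST[A]={a}  FIRST[B]={d}
pass 2: — fixpoint
  FIRST[S]={b,d}  FIRST[A]={a}  FIRST[B]={d}

FOLLOW sets:
FOLLOW(S) := {$}
pass 1:
  S→B a: FOLLOW(B) ⊇ FIRST(a) = {a}; new: +{a}
  S→b A: FOLLOW(A) ⊇ FOLLOW(S) ⊇ {$}; new: +{$}
  FOLLOW[S]={$}  FOLLOW[A]={$}  FOLLOW[B]={a}
pass 2: done
  FOLLOW[S]={$}  FOLLOW[A]={$}  FOLLOW[B]={a}

FOLLOW(B) = ["a"]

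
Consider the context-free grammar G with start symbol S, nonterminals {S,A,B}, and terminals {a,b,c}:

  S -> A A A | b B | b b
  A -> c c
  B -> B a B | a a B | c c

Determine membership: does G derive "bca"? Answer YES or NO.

Convert to CNF:
  S -> A X5 | T2 B | T2 T2
  A -> T0 T0
  B -> B X3 | T0 T0 | T1 X4
  T0 -> c
  T1 -> a
  T2 -> b
  X3 -> T1 B
  X4 -> T1 B
  X5 -> A A

Fill CYK table bottom-up:
  [0..0]={T2}  "b"  orig:{}
  [1..1]={T0}  "c"  orig:{}
  [2..2]={T1}  "a"  orig:{}
  [0..1]=∅  "bc"
  [1..2]=∅  "ca"
  [0..2]=∅  "bca"

S ∉ T[0,2] ⇒ NO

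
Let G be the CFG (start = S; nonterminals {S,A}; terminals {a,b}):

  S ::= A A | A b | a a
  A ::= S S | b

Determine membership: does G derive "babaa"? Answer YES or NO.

Convert to CNF:
  S -> A A | A T0 | T1 T1
  A -> S S | b
  T0 -> b
  T1 -> a

CYK fill:
  cell(0,0) b: {A,T0}  orig:{A}
  cell(1,1) a: {T1}  orig:{}
  cell(2,2) b: {A,T0}  orig:{A}
  cell(3,3) a: {T1}  orig:{}
  cell(4,4) a: {T1}  orig:{}
  cell(0,1) ba: ∅
  cell(1,2) ab: ∅
  cell(2,3) ba: ∅
  cell(3,4) aa: {S}
  cell(0,2) bab: ∅
  cell(1,3) aba: ∅
  cell(2,4) baa: ∅
  cell(0,3) baba: ∅
  cell(1,4) abaa: ∅
  cell(0,4) babaa: ∅

S ∉ T[0,4] ⇒ NO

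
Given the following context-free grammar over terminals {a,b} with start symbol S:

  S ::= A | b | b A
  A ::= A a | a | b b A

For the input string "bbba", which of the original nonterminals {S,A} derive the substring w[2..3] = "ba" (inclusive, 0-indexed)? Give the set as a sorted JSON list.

Convert to CNF:
  S -> A T0 | T1 A | T1 X3 | a | b
  A -> A T0 | T1 X2 | a
  T0 -> a
  T1 -> b
  X2 -> T1 A
  X3 -> T1 A

CYK fill (cells [i..j] with 2 ≤ i ≤ j ≤ 3 only):
  T[2,2] 'b' = {S,T1}  orig:{S}
  T[3,3] 'a' = {A,S,T0}  orig:{A,S}
  T[2,3] 'ba' = {S,X2,X3}  orig:{S}

Original NTs in T[2,3] deriving "ba": ["S"]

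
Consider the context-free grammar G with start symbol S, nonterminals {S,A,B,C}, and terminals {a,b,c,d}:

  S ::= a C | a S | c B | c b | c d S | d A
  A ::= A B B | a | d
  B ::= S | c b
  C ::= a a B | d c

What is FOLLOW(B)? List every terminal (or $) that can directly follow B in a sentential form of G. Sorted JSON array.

FIRST iteration:
round 1:
  A via A→a: +{a}
  A via A→d: +{d}
  B via B→c b: +{c}
  C via C→a a B: +{a}
  C via C→d c: +{d}
  S via S→a C: +{a}
  S via S→c B: +{c}
  S via S→d A: +{d}
  S: {a,c,d}  A: {a,d}  B: {c}  C: {a,d}
round 2:
  B via B→S: +{a,d}
  S: {a,c,d}  A: {a,d}  B: {a,c,d}  C: {a,d}
round 3: done
  S: {a,c,d}  A: {a,d}  B: {a,c,d}  C: {a,d}

Compute FOLLOW by fixpoint:
initialize: $ ∈ FOLLOW(S)
[1]
  A→A B B: FOLLOW(A) ⊇ FIRST(B) = {a,c,d}; new: +{a,c,d}
  A→A B B: FOLLOW(B) ⊇ FIRST(B) = {a,c,d}; new: +{a,c,d}
  B→S: FOLLOW(S) ⊇ FOLLOW(B) ⊇ {a,c,d}; new: +{a,c,d}
  S→a C: FOLLOW(C) ⊇ FOLLOW(S) ⊇ {$,a,c,d}; new: +{$,a,c,d}
  S→c B: FOLLOW(B) ⊇ FOLLOW(S) ⊇ {$,a,c,d}; new: +{$}
  S→d A: FOLLOW(A) ⊇ FOLLOW(S) ⊇ {$,a,c,d}; new: +{$}
  S: {$,a,c,d}  A: {$,a,c,d}  B: {$,a,c,d}  C: {$,a,c,d}
[2] — fixpoint
  S: {$,a,c,d}  A: {$,a,c,d}  B: {$,a,c,d}  C: {$,a,c,d}

FOLLOW(B) = ["$", "a", "c", "d"]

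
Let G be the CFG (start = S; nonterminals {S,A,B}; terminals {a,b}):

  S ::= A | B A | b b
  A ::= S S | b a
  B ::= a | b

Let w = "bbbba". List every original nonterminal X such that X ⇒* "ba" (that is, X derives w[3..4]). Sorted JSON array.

Convert to CNF:
  S -> B A | S S | T0 T0 | T0 T1
  A -> S S | T0 T1
  B -> a | b
  T0 -> b
  T1 -> a

Fill CYK table bottom-up (cells [i..j] with 3 ≤ i ≤ j ≤ 4 only):
  [3..3]={B,T0}  "b"  orig:{B}
  [4..4]={B,T1}  "a"  orig:{B}
  [3..4]={A,S}  "ba"

Original NTs in T[3,4] deriving "ba": ["A", "S"]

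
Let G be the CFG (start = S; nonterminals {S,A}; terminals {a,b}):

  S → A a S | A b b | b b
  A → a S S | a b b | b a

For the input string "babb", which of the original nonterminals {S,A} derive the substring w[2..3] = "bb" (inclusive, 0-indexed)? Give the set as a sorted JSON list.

Convert to CNF:
  S -> A X4 | A X5 | T1 T1
  A -> T0 X2 | T0 X3 | T1 T0
  T0 -> a
  T1 -> b
  X2 -> S S
  X3 -> T1 T1
  X4 -> T0 S
  X5 -> T1 T1

CYK fill (cells [i..j] with 2 ≤ i ≤ j ≤ 3 only):
  T[2,2] 'b' = {T1}  orig:{}
  T[3,3] 'b' = {T1}  orig:{}
  T[2,3] 'bb' = {S,X3,X5}  orig:{S}

Original NTs in T[2,3] deriving "bb": ["S"]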